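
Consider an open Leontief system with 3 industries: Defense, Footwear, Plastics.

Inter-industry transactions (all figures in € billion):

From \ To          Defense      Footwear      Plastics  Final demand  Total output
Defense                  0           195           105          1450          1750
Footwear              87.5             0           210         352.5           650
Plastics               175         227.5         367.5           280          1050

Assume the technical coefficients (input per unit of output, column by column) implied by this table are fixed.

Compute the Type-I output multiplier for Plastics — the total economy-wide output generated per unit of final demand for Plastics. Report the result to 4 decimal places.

m_3 = 2.4434

Technical coefficients a_ij = z_ij / X_j:
  a_11 = 0/1750 = 0.00, a_21 = 87.5/1750 = 0.05, a_31 = 175/1750 = 0.10
  a_12 = 195/650 = 0.30, a_22 = 0/650 = 0.00, a_32 = 227.5/650 = 0.35
  a_13 = 105/1050 = 0.10, a_23 = 210/1050 = 0.20, a_33 = 367.5/1050 = 0.35
I − A =
  [   1.00    -0.30    -0.10]
  [  -0.05     1.00    -0.20]
  [  -0.10    -0.35     0.65]
Cofactors of I−A, C_ij = (−1)^(i+j)·(minor ij) (rows/columns in the sector order above):
  C_11 = (1.00)(0.65) − (-0.20)(-0.35) = 0.5800
  C_12 = −[(-0.05)(0.65) − (-0.20)(-0.10)] = 0.0525
  C_13 = (-0.05)(-0.35) − (1.00)(-0.10) = 0.1175
  C_21 = −[(-0.30)(0.65) − (-0.10)(-0.35)] = 0.2300
  C_22 = (1.00)(0.65) − (-0.10)(-0.10) = 0.6400
  C_23 = −[(1.00)(-0.35) − (-0.30)(-0.10)] = 0.3800
  C_31 = (-0.30)(-0.20) − (-0.10)(1.00) = 0.1600
  C_32 = −[(1.00)(-0.20) − (-0.10)(-0.05)] = 0.2050
  C_33 = (1.00)(1.00) − (-0.30)(-0.05) = 0.9850
det(I−A) = Σ_j (I−A)_1j·C_1j = (1.00)(0.5800) + (-0.30)(0.0525) + (-0.10)(0.1175) = 0.5525
adj(I−A) = Cᵀ =
  [ 0.5800   0.2300   0.1600]
  [ 0.0525   0.6400   0.2050]
  [ 0.1175   0.3800   0.9850]
(I − A)⁻¹ = adj(I−A) / det(I−A) ≈
  [   1.04977     0.41629     0.28959]
  [   0.09502     1.15837     0.37104]
  [   0.21267     0.68778     1.78281]
The output multiplier for sector j is the column-j sum of the Leontief inverse (I − A)⁻¹ = adj(I−A) / det(I−A).
Column 3 of adj(I−A): (0.1600, 0.2050, 0.9850); det(I−A) = 0.5525.
m_3 = (0.1600 + 0.2050 + 0.9850) / 0.5525 = 1.35 / 0.5525 ≈ 2.4434.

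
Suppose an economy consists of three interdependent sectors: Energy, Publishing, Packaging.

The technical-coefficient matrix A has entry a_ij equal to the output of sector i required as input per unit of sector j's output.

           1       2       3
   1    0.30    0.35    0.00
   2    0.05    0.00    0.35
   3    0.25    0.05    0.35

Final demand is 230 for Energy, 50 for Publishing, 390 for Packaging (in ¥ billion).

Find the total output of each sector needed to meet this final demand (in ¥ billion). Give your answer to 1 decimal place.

I − A =
  [   0.70    -0.35     0.00]
  [  -0.05     1.00    -0.35]
  [  -0.25    -0.05     0.65]
Cofactors of I−A, C_ij = (−1)^(i+j)·(minor ij) (rows/columns in the sector order above):
  C_11 = (1.00)(0.65) − (-0.35)(-0.05) = 0.6325
  C_12 = −[(-0.05)(0.65) − (-0.35)(-0.25)] = 0.1200
  C_13 = (-0.05)(-0.05) − (1.00)(-0.25) = 0.2525
  C_21 = −[(-0.35)(0.65) − (0.00)(-0.05)] = 0.2275
  C_22 = (0.70)(0.65) − (0.00)(-0.25) = 0.4550
  C_23 = −[(0.70)(-0.05) − (-0.35)(-0.25)] = 0.1225
  C_31 = (-0.35)(-0.35) − (0.00)(1.00) = 0.1225
  C_32 = −[(0.70)(-0.35) − (0.00)(-0.05)] = 0.2450
  C_33 = (0.70)(1.00) − (-0.35)(-0.05) = 0.6825
det(I−A) = Σ_j (I−A)_1j·C_1j = (0.70)(0.6325) + (-0.35)(0.1200) + (0.00)(0.2525) = 0.40075
adj(I−A) = Cᵀ =
  [ 0.6325   0.2275   0.1225]
  [ 0.1200   0.4550   0.2450]
  [ 0.2525   0.1225   0.6825]
(I − A)⁻¹ = adj(I−A) / det(I−A) ≈
  [   1.5783     0.5677     0.3057]
  [   0.2994     1.1354     0.6114]
  [   0.6301     0.3057     1.7031]
x = (I − A)⁻¹ d = adj(I−A)·d / det(I−A), with det(I−A) = 0.40075:
  x_1 = (0.6325·230 + 0.2275·50 + 0.1225·390) / 0.40075 = 204.625 / 0.40075 ≈ 510.6
  x_2 = (0.1200·230 + 0.4550·50 + 0.2450·390) / 0.40075 = 145.90 / 0.40075 ≈ 364.1
  x_3 = (0.2525·230 + 0.1225·50 + 0.6825·390) / 0.40075 = 330.375 / 0.40075 ≈ 824.4

x_1 = 510.6, x_2 = 364.1, x_3 = 824.4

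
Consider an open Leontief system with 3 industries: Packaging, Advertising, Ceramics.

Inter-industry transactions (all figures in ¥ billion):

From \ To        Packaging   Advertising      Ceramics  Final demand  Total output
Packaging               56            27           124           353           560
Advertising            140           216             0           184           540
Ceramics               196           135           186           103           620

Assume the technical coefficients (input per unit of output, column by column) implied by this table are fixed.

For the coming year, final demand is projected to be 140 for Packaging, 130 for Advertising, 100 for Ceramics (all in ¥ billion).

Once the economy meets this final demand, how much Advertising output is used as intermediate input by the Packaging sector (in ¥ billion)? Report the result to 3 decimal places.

Technical coefficients a_ij = z_ij / X_j:
  a_PP = 56/560 = 0.10, a_AP = 140/560 = 0.25, a_CP = 196/560 = 0.35
  a_PA = 27/540 = 0.05, a_AA = 216/540 = 0.40, a_CA = 135/540 = 0.25
  a_PC = 124/620 = 0.20, a_AC = 0/620 = 0.00, a_CC = 186/620 = 0.30
I − A =
  [   0.90    -0.05    -0.20]
  [  -0.25     0.60     0.00]
  [  -0.35    -0.25     0.70]
Cofactors of I−A, C_ij = (−1)^(i+j)·(minor ij) (rows/columns in the sector order above):
  C_11 = (0.60)(0.70) − (0.00)(-0.25) = 0.4200
  C_12 = −[(-0.25)(0.70) − (0.00)(-0.35)] = 0.1750
  C_13 = (-0.25)(-0.25) − (0.60)(-0.35) = 0.2725
  C_21 = −[(-0.05)(0.70) − (-0.20)(-0.25)] = 0.0850
  C_22 = (0.90)(0.70) − (-0.20)(-0.35) = 0.5600
  C_23 = −[(0.90)(-0.25) − (-0.05)(-0.35)] = 0.2425
  C_31 = (-0.05)(0.00) − (-0.20)(0.60) = 0.1200
  C_32 = −[(0.90)(0.00) − (-0.20)(-0.25)] = 0.0500
  C_33 = (0.90)(0.60) − (-0.05)(-0.25) = 0.5275
det(I−A) = Σ_j (I−A)_1j·C_1j = (0.90)(0.4200) + (-0.05)(0.1750) + (-0.20)(0.2725) = 0.31475
adj(I−A) = Cᵀ =
  [ 0.4200   0.0850   0.1200]
  [ 0.1750   0.5600   0.0500]
  [ 0.2725   0.2425   0.5275]
(I − A)⁻¹ = adj(I−A) / det(I−A) ≈
  [   1.3344     0.2701     0.3813]
  [   0.5560     1.7792     0.1589]
  [   0.8658     0.7705     1.6759]
First solve x = (I − A)⁻¹ d = adj(I−A)·d / det(I−A); in particular x_P = (0.4200·140 + 0.0850·130 + 0.1200·100) / 0.31475 = 81.85 / 0.31475 ≈ 260.04766.
Intermediate flow from A to P: z_AP = a_AP · x_P = 0.25 × 81.85 / 0.31475 = 20.4625 / 0.31475 ≈ 65.012.

z_AP = 65.012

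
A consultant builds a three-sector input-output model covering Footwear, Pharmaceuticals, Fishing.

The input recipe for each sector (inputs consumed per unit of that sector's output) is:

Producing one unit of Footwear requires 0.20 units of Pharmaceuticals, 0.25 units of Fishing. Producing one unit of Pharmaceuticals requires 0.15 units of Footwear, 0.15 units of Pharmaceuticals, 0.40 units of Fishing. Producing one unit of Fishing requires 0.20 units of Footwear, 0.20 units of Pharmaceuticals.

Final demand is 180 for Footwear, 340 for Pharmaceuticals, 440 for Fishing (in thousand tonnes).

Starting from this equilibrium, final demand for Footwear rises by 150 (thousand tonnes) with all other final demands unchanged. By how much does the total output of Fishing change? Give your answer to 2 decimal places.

Δx_3 = 65.10

I − A =
  [   1.00    -0.15    -0.20]
  [  -0.20     0.85    -0.20]
  [  -0.25    -0.40     1.00]
Cofactors of I−A, C_ij = (−1)^(i+j)·(minor ij) (rows/columns in the sector order above):
  C_11 = (0.85)(1.00) − (-0.20)(-0.40) = 0.7700
  C_12 = −[(-0.20)(1.00) − (-0.20)(-0.25)] = 0.2500
  C_13 = (-0.20)(-0.40) − (0.85)(-0.25) = 0.2925
  C_21 = −[(-0.15)(1.00) − (-0.20)(-0.40)] = 0.2300
  C_22 = (1.00)(1.00) − (-0.20)(-0.25) = 0.9500
  C_23 = −[(1.00)(-0.40) − (-0.15)(-0.25)] = 0.4375
  C_31 = (-0.15)(-0.20) − (-0.20)(0.85) = 0.2000
  C_32 = −[(1.00)(-0.20) − (-0.20)(-0.20)] = 0.2400
  C_33 = (1.00)(0.85) − (-0.15)(-0.20) = 0.8200
det(I−A) = Σ_j (I−A)_1j·C_1j = (1.00)(0.7700) + (-0.15)(0.2500) + (-0.20)(0.2925) = 0.6740
adj(I−A) = Cᵀ =
  [ 0.7700   0.2300   0.2000]
  [ 0.2500   0.9500   0.2400]
  [ 0.2925   0.4375   0.8200]
(I − A)⁻¹ = adj(I−A) / det(I−A) ≈
  [   1.1424     0.3412     0.2967]
  [   0.3709     1.4095     0.3561]
  [   0.4340     0.6491     1.2166]
Δx = (I − A)⁻¹ Δd with Δd having +150 in the Footwear component and 0 elsewhere.
So Δx_3 = L_31 · (+150), where L_31 = adj(I−A)_31 / det(I−A) = 0.2925 / 0.6740.
Δx_3 = 0.2925 × (+150) / 0.6740 = 43.875 / 0.6740 ≈ 65.10.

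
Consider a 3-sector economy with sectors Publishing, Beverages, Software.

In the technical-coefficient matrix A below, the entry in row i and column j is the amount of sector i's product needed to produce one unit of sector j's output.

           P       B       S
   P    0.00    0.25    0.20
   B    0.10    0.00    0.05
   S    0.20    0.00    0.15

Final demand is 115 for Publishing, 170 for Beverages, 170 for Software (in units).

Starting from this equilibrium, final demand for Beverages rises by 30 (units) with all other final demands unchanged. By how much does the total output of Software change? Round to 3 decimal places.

I − A =
  [   1.00    -0.25    -0.20]
  [  -0.10     1.00    -0.05]
  [  -0.20     0.00     0.85]
Cofactors of I−A, C_ij = (−1)^(i+j)·(minor ij) (rows/columns in the sector order above):
  C_11 = (1.00)(0.85) − (-0.05)(0.00) = 0.8500
  C_12 = −[(-0.10)(0.85) − (-0.05)(-0.20)] = 0.0950
  C_13 = (-0.10)(0.00) − (1.00)(-0.20) = 0.2000
  C_21 = −[(-0.25)(0.85) − (-0.20)(0.00)] = 0.2125
  C_22 = (1.00)(0.85) − (-0.20)(-0.20) = 0.8100
  C_23 = −[(1.00)(0.00) − (-0.25)(-0.20)] = 0.0500
  C_31 = (-0.25)(-0.05) − (-0.20)(1.00) = 0.2125
  C_32 = −[(1.00)(-0.05) − (-0.20)(-0.10)] = 0.0700
  C_33 = (1.00)(1.00) − (-0.25)(-0.10) = 0.9750
det(I−A) = Σ_j (I−A)_1j·C_1j = (1.00)(0.8500) + (-0.25)(0.0950) + (-0.20)(0.2000) = 0.78625
adj(I−A) = Cᵀ =
  [ 0.8500   0.2125   0.2125]
  [ 0.0950   0.8100   0.0700]
  [ 0.2000   0.0500   0.9750]
(I − A)⁻¹ = adj(I−A) / det(I−A) ≈
  [   1.0811     0.2703     0.2703]
  [   0.1208     1.0302     0.0890]
  [   0.2544     0.0636     1.2401]
Δx = (I − A)⁻¹ Δd with Δd having +30 in the Beverages component and 0 elsewhere.
So Δx_S = L_SB · (+30), where L_SB = adj(I−A)_SB / det(I−A) = 0.0500 / 0.78625.
Δx_S = 0.0500 × (+30) / 0.78625 = 1.50 / 0.78625 ≈ 1.908.

Δx_S = 1.908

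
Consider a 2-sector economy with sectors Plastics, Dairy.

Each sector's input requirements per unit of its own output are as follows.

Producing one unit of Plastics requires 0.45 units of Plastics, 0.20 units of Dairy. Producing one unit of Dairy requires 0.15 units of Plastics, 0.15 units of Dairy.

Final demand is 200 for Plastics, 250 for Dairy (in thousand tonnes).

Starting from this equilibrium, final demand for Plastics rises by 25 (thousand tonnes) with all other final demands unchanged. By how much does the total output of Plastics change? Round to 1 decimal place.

Δx_P = 48.6

I − A =
  [   0.55    -0.15]
  [  -0.20     0.85]
det(I−A) = (0.55)(0.85) − (-0.15)(-0.20) = 0.4375
adj(I−A) = [[0.85, 0.15], [0.20, 0.55]]
(I − A)⁻¹ = adj(I−A) / det(I−A) ≈
  [   1.9429     0.3429]
  [   0.4571     1.2571]
Δx = (I − A)⁻¹ Δd with Δd having +25 in the Plastics component and 0 elsewhere.
So Δx_P = L_PP · (+25), where L_PP = adj(I−A)_PP / det(I−A) = 0.85 / 0.4375.
Δx_P = 0.85 × (+25) / 0.4375 = 21.25 / 0.4375 ≈ 48.6.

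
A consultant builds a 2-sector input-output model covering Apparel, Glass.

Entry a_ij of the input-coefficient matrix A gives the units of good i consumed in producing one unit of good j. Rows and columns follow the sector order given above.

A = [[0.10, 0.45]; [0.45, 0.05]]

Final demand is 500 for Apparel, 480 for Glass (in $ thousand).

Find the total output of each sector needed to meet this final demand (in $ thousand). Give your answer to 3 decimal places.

x_1 = 1059.004, x_2 = 1006.897

I − A =
  [   0.90    -0.45]
  [  -0.45     0.95]
det(I−A) = (0.90)(0.95) − (-0.45)(-0.45) = 0.6525
adj(I−A) = [[0.95, 0.45], [0.45, 0.90]]
(I − A)⁻¹ = adj(I−A) / det(I−A) ≈
  [   1.4559     0.6897]
  [   0.6897     1.3793]
x = (I − A)⁻¹ d = adj(I−A)·d / det(I−A), with det(I−A) = 0.6525:
  x_1 = (0.95·500 + 0.45·480) / 0.6525 = 691.00 / 0.6525 ≈ 1059.004
  x_2 = (0.45·500 + 0.90·480) / 0.6525 = 657.00 / 0.6525 ≈ 1006.897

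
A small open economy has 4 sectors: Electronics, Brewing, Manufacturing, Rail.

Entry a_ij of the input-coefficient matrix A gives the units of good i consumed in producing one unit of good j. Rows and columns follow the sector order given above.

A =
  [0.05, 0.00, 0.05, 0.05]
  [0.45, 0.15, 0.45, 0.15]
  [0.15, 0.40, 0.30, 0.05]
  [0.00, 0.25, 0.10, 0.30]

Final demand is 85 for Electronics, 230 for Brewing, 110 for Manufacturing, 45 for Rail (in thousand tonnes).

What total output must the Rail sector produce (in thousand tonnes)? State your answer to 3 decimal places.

x_R = 436.756

I − A =
  [   0.95     0.00    -0.05    -0.05]
  [  -0.45     0.85    -0.45    -0.15]
  [  -0.15    -0.40     0.70    -0.05]
  [   0.00    -0.25    -0.10     0.70]
Compute the cofactors C_ij = (−1)^(i+j)·(3×3 minor ij) of I−A; the adjugate is their transpose:
adj(I−A) = Cᵀ =
  [ 0.248375   0.025375   0.037750   0.025875]
  [ 0.267750   0.454750   0.331500   0.140250]
  [ 0.215250   0.279750   0.524000   0.112750]
  [ 0.126375   0.202375   0.193250   0.378875]
det(I−A) = Σ_j (I−A)_1j·C_1j = (0.95)(0.248375) + (0.00)(0.267750) + (-0.05)(0.215250) + (-0.05)(0.126375) = 0.218875
(I − A)⁻¹ = adj(I−A) / det(I−A) ≈
  [   1.1348     0.1159     0.1725     0.1182]
  [   1.2233     2.0777     1.5146     0.6408]
  [   0.9834     1.2781     2.3941     0.5151]
  [   0.5774     0.9246     0.8829     1.7310]
x = (I − A)⁻¹ d = adj(I−A)·d / det(I−A), with det(I−A) = 0.218875:
  x_E = (0.248375·85 + 0.025375·230 + 0.037750·110 + 0.025875·45) / 0.218875 = 32.265 / 0.218875 ≈ 147.413
  x_B = (0.267750·85 + 0.454750·230 + 0.331500·110 + 0.140250·45) / 0.218875 = 170.1275 / 0.218875 ≈ 777.282
  x_M = (0.215250·85 + 0.279750·230 + 0.524000·110 + 0.112750·45) / 0.218875 = 145.3525 / 0.218875 ≈ 664.089
  x_R = (0.126375·85 + 0.202375·230 + 0.193250·110 + 0.378875·45) / 0.218875 = 95.595 / 0.218875 ≈ 436.756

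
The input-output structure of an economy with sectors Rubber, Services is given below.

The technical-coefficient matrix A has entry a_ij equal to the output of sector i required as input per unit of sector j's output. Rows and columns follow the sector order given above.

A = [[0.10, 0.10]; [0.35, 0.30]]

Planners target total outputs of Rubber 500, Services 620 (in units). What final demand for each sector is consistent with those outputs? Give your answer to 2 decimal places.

I − A =
  [   0.90    -0.10]
  [  -0.35     0.70]
d = (I − A) x:
  d_1 = (+0.90)·500 + (-0.10)·620 = 388.00
  d_2 = (-0.35)·500 + (+0.70)·620 = 259.00

d_1 = 388.00, d_2 = 259.00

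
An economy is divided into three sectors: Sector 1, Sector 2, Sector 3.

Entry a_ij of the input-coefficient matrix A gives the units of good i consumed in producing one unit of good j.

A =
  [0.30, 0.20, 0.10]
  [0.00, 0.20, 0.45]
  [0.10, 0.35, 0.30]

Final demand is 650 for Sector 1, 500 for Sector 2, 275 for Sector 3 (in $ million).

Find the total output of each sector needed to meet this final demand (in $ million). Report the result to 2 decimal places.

I − A =
  [   0.70    -0.20    -0.10]
  [   0.00     0.80    -0.45]
  [  -0.10    -0.35     0.70]
Cofactors of I−A, C_ij = (−1)^(i+j)·(minor ij) (rows/columns in the sector order above):
  C_11 = (0.80)(0.70) − (-0.45)(-0.35) = 0.4025
  C_12 = −[(0.00)(0.70) − (-0.45)(-0.10)] = 0.0450
  C_13 = (0.00)(-0.35) − (0.80)(-0.10) = 0.0800
  C_21 = −[(-0.20)(0.70) − (-0.10)(-0.35)] = 0.1750
  C_22 = (0.70)(0.70) − (-0.10)(-0.10) = 0.4800
  C_23 = −[(0.70)(-0.35) − (-0.20)(-0.10)] = 0.2650
  C_31 = (-0.20)(-0.45) − (-0.10)(0.80) = 0.1700
  C_32 = −[(0.70)(-0.45) − (-0.10)(0.00)] = 0.3150
  C_33 = (0.70)(0.80) − (-0.20)(0.00) = 0.5600
det(I−A) = Σ_j (I−A)_1j·C_1j = (0.70)(0.4025) + (-0.20)(0.0450) + (-0.10)(0.0800) = 0.26475
adj(I−A) = Cᵀ =
  [ 0.4025   0.1750   0.1700]
  [ 0.0450   0.4800   0.3150]
  [ 0.0800   0.2650   0.5600]
(I − A)⁻¹ = adj(I−A) / det(I−A) ≈
  [   1.5203     0.6610     0.6421]
  [   0.1700     1.8130     1.1898]
  [   0.3022     1.0009     2.1152]
x = (I − A)⁻¹ d = adj(I−A)·d / det(I−A), with det(I−A) = 0.26475:
  x_1 = (0.4025·650 + 0.1750·500 + 0.1700·275) / 0.26475 = 395.875 / 0.26475 ≈ 1495.28
  x_2 = (0.0450·650 + 0.4800·500 + 0.3150·275) / 0.26475 = 355.875 / 0.26475 ≈ 1344.19
  x_3 = (0.0800·650 + 0.2650·500 + 0.5600·275) / 0.26475 = 338.50 / 0.26475 ≈ 1278.56

x_1 = 1495.28, x_2 = 1344.19, x_3 = 1278.56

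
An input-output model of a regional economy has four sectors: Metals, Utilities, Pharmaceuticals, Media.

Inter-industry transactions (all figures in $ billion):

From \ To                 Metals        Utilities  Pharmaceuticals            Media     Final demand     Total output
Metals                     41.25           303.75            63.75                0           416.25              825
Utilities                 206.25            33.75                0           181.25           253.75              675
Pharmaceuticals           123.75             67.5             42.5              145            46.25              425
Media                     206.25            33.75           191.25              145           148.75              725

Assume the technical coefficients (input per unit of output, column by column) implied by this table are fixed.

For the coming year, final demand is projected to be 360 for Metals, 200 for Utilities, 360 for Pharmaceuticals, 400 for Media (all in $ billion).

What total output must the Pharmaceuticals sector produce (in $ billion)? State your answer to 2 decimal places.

Technical coefficients a_ij = z_ij / X_j:
  a_11 = 41.25/825 = 0.05, a_21 = 206.25/825 = 0.25, a_31 = 123.75/825 = 0.15, a_41 = 206.25/825 = 0.25
  a_12 = 303.75/675 = 0.45, a_22 = 33.75/675 = 0.05, a_32 = 67.5/675 = 0.10, a_42 = 33.75/675 = 0.05
  a_13 = 63.75/425 = 0.15, a_23 = 0/425 = 0.00, a_33 = 42.5/425 = 0.10, a_43 = 191.25/425 = 0.45
  a_14 = 0/725 = 0.00, a_24 = 181.25/725 = 0.25, a_34 = 145/725 = 0.20, a_44 = 145/725 = 0.20
I − A =
  [   0.95    -0.45    -0.15     0.00]
  [  -0.25     0.95     0.00    -0.25]
  [  -0.15    -0.10     0.90    -0.20]
  [  -0.25    -0.05    -0.45     0.80]
Compute the cofactors C_ij = (−1)^(i+j)·(3×3 minor ij) of I−A; the adjugate is their transpose:
adj(I−A) = Cᵀ =
  [ 0.576000   0.297000   0.162750   0.133500]
  [ 0.230625   0.573000   0.146250   0.215625]
  [ 0.188375   0.162000   0.592000   0.198625]
  [ 0.300375   0.219750   0.393000   0.685875]
det(I−A) = Σ_j (I−A)_1j·C_1j = (0.95)(0.576000) + (-0.45)(0.230625) + (-0.15)(0.188375) + (0.00)(0.300375) = 0.4151625
(I − A)⁻¹ = adj(I−A) / det(I−A) ≈
  [   1.3874     0.7154     0.3920     0.3216]
  [   0.5555     1.3802     0.3523     0.5194]
  [   0.4537     0.3902     1.4259     0.4784]
  [   0.7235     0.5293     0.9466     1.6521]
x = (I − A)⁻¹ d = adj(I−A)·d / det(I−A), with det(I−A) = 0.4151625:
  x_1 = (0.576000·360 + 0.297000·200 + 0.162750·360 + 0.133500·400) / 0.4151625 = 378.75 / 0.4151625 ≈ 912.29
  x_2 = (0.230625·360 + 0.573000·200 + 0.146250·360 + 0.215625·400) / 0.4151625 = 336.525 / 0.4151625 ≈ 810.59
  x_3 = (0.188375·360 + 0.162000·200 + 0.592000·360 + 0.198625·400) / 0.4151625 = 392.785 / 0.4151625 ≈ 946.10
  x_4 = (0.300375·360 + 0.219750·200 + 0.393000·360 + 0.685875·400) / 0.4151625 = 567.915 / 0.4151625 ≈ 1367.93

x_3 = 946.10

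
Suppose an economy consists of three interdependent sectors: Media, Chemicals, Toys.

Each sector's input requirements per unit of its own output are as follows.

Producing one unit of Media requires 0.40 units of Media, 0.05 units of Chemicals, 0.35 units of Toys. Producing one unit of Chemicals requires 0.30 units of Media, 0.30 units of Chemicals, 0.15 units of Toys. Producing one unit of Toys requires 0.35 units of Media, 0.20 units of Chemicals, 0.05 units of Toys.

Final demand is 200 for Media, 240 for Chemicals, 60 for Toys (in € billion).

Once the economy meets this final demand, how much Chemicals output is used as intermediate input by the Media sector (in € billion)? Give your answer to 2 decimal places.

z_21 = 43.96

I − A =
  [   0.60    -0.30    -0.35]
  [  -0.05     0.70    -0.20]
  [  -0.35    -0.15     0.95]
Cofactors of I−A, C_ij = (−1)^(i+j)·(minor ij) (rows/columns in the sector order above):
  C_11 = (0.70)(0.95) − (-0.20)(-0.15) = 0.6350
  C_12 = −[(-0.05)(0.95) − (-0.20)(-0.35)] = 0.1175
  C_13 = (-0.05)(-0.15) − (0.70)(-0.35) = 0.2525
  C_21 = −[(-0.30)(0.95) − (-0.35)(-0.15)] = 0.3375
  C_22 = (0.60)(0.95) − (-0.35)(-0.35) = 0.4475
  C_23 = −[(0.60)(-0.15) − (-0.30)(-0.35)] = 0.1950
  C_31 = (-0.30)(-0.20) − (-0.35)(0.70) = 0.3050
  C_32 = −[(0.60)(-0.20) − (-0.35)(-0.05)] = 0.1375
  C_33 = (0.60)(0.70) − (-0.30)(-0.05) = 0.4050
det(I−A) = Σ_j (I−A)_1j·C_1j = (0.60)(0.6350) + (-0.30)(0.1175) + (-0.35)(0.2525) = 0.257375
adj(I−A) = Cᵀ =
  [ 0.6350   0.3375   0.3050]
  [ 0.1175   0.4475   0.1375]
  [ 0.2525   0.1950   0.4050]
(I − A)⁻¹ = adj(I−A) / det(I−A) ≈
  [   2.4672     1.3113     1.1850]
  [   0.4565     1.7387     0.5342]
  [   0.9811     0.7576     1.5736]
First solve x = (I − A)⁻¹ d = adj(I−A)·d / det(I−A); in particular x_1 = (0.6350·200 + 0.3375·240 + 0.3050·60) / 0.257375 = 226.30 / 0.257375 ≈ 879.2618.
Intermediate flow from 2 to 1: z_21 = a_21 · x_1 = 0.05 × 226.30 / 0.257375 = 11.315 / 0.257375 ≈ 43.96.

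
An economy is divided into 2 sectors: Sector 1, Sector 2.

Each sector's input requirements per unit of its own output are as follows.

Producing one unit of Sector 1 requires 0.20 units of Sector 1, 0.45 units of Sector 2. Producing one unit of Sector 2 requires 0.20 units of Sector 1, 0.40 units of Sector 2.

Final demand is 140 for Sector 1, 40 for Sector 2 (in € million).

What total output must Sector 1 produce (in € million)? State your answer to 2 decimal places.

I − A =
  [   0.80    -0.20]
  [  -0.45     0.60]
det(I−A) = (0.80)(0.60) − (-0.20)(-0.45) = 0.3900
adj(I−A) = [[0.60, 0.20], [0.45, 0.80]]
(I − A)⁻¹ = adj(I−A) / det(I−A) ≈
  [   1.5385     0.5128]
  [   1.1538     2.0513]
x = (I − A)⁻¹ d = adj(I−A)·d / det(I−A), with det(I−A) = 0.3900:
  x_1 = (0.60·140 + 0.20·40) / 0.3900 = 92.00 / 0.3900 ≈ 235.90
  x_2 = (0.45·140 + 0.80·40) / 0.3900 = 95.00 / 0.3900 ≈ 243.59

x_1 = 235.90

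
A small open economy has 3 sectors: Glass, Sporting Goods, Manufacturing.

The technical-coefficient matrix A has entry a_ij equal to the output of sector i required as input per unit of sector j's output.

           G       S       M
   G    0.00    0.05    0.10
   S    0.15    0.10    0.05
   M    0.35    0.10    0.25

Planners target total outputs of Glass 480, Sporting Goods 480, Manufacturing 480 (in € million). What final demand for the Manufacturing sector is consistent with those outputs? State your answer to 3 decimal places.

I − A =
  [   1.00    -0.05    -0.10]
  [  -0.15     0.90    -0.05]
  [  -0.35    -0.10     0.75]
d = (I − A) x:
  d_G = (+1.00)·480 + (-0.05)·480 + (-0.10)·480 = 408.000
  d_S = (-0.15)·480 + (+0.90)·480 + (-0.05)·480 = 336.000
  d_M = (-0.35)·480 + (-0.10)·480 + (+0.75)·480 = 144.000

d_M = 144.000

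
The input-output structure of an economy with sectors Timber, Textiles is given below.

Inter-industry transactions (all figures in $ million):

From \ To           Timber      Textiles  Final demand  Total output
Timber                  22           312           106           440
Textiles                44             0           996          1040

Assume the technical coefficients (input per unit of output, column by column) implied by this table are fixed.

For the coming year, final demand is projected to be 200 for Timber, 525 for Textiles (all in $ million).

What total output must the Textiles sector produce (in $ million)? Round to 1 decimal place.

Technical coefficients a_ij = z_ij / X_j:
  a_11 = 22/440 = 0.05, a_21 = 44/440 = 0.10
  a_12 = 312/1040 = 0.30, a_22 = 0/1040 = 0.00
I − A =
  [   0.95    -0.30]
  [  -0.10     1.00]
det(I−A) = (0.95)(1.00) − (-0.30)(-0.10) = 0.9200
adj(I−A) = [[1.00, 0.30], [0.10, 0.95]]
(I − A)⁻¹ = adj(I−A) / det(I−A) ≈
  [   1.0870     0.3261]
  [   0.1087     1.0326]
x = (I − A)⁻¹ d = adj(I−A)·d / det(I−A), with det(I−A) = 0.9200:
  x_1 = (1.00·200 + 0.30·525) / 0.9200 = 357.50 / 0.9200 ≈ 388.6
  x_2 = (0.10·200 + 0.95·525) / 0.9200 = 518.75 / 0.9200 ≈ 563.9

x_2 = 563.9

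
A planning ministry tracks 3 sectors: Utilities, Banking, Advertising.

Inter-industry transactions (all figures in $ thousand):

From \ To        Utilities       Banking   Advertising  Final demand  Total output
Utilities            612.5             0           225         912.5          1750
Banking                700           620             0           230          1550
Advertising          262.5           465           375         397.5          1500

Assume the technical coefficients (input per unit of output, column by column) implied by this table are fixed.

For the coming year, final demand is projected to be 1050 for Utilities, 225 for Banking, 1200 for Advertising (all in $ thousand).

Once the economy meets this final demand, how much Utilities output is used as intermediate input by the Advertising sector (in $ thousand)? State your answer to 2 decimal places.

Technical coefficients a_ij = z_ij / X_j:
  a_11 = 612.5/1750 = 0.35, a_21 = 700/1750 = 0.40, a_31 = 262.5/1750 = 0.15
  a_12 = 0/1550 = 0.00, a_22 = 620/1550 = 0.40, a_32 = 465/1550 = 0.30
  a_13 = 225/1500 = 0.15, a_23 = 0/1500 = 0.00, a_33 = 375/1500 = 0.25
I − A =
  [   0.65     0.00    -0.15]
  [  -0.40     0.60     0.00]
  [  -0.15    -0.30     0.75]
Cofactors of I−A, C_ij = (−1)^(i+j)·(minor ij) (rows/columns in the sector order above):
  C_11 = (0.60)(0.75) − (0.00)(-0.30) = 0.4500
  C_12 = −[(-0.40)(0.75) − (0.00)(-0.15)] = 0.3000
  C_13 = (-0.40)(-0.30) − (0.60)(-0.15) = 0.2100
  C_21 = −[(0.00)(0.75) − (-0.15)(-0.30)] = 0.0450
  C_22 = (0.65)(0.75) − (-0.15)(-0.15) = 0.4650
  C_23 = −[(0.65)(-0.30) − (0.00)(-0.15)] = 0.1950
  C_31 = (0.00)(0.00) − (-0.15)(0.60) = 0.0900
  C_32 = −[(0.65)(0.00) − (-0.15)(-0.40)] = 0.0600
  C_33 = (0.65)(0.60) − (0.00)(-0.40) = 0.3900
det(I−A) = Σ_j (I−A)_1j·C_1j = (0.65)(0.4500) + (0.00)(0.3000) + (-0.15)(0.2100) = 0.2610
adj(I−A) = Cᵀ =
  [ 0.4500   0.0450   0.0900]
  [ 0.3000   0.4650   0.0600]
  [ 0.2100   0.1950   0.3900]
(I − A)⁻¹ = adj(I−A) / det(I−A) ≈
  [   1.7241     0.1724     0.3448]
  [   1.1494     1.7816     0.2299]
  [   0.8046     0.7471     1.4943]
First solve x = (I − A)⁻¹ d = adj(I−A)·d / det(I−A); in particular x_3 = (0.2100·1050 + 0.1950·225 + 0.3900·1200) / 0.2610 = 732.375 / 0.2610 ≈ 2806.0345.
Intermediate flow from 1 to 3: z_13 = a_13 · x_3 = 0.15 × 732.375 / 0.2610 = 109.85625 / 0.2610 ≈ 420.91.

z_13 = 420.91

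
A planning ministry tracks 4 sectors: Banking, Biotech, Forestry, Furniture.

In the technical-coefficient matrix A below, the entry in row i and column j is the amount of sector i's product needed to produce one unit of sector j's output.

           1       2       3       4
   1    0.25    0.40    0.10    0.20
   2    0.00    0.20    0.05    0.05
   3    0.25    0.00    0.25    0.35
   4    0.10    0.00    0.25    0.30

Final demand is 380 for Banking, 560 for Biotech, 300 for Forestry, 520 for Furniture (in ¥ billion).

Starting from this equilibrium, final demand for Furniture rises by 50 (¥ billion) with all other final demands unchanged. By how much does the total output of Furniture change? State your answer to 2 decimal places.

I − A =
  [   0.75    -0.40    -0.10    -0.20]
  [   0.00     0.80    -0.05    -0.05]
  [  -0.25     0.00     0.75    -0.35]
  [  -0.10     0.00    -0.25     0.70]
Compute the cofactors C_ij = (−1)^(i+j)·(3×3 minor ij) of I−A; the adjugate is their transpose:
adj(I−A) = Cᵀ =
  [ 0.350000   0.175000   0.115000   0.170000]
  [ 0.017375   0.279625   0.035125   0.042500]
  [ 0.168000   0.084000   0.402000   0.255000]
  [ 0.110000   0.055000   0.160000   0.425000]
det(I−A) = Σ_j (I−A)_1j·C_1j = (0.75)(0.350000) + (-0.40)(0.017375) + (-0.10)(0.168000) + (-0.20)(0.110000) = 0.21675
(I − A)⁻¹ = adj(I−A) / det(I−A) ≈
  [   1.6148     0.8074     0.5306     0.7843]
  [   0.0802     1.2901     0.1621     0.1961]
  [   0.7751     0.3875     1.8547     1.1765]
  [   0.5075     0.2537     0.7382     1.9608]
Δx = (I − A)⁻¹ Δd with Δd having +50 in the Furniture component and 0 elsewhere.
So Δx_4 = L_44 · (+50), where L_44 = adj(I−A)_44 / det(I−A) = 0.425000 / 0.21675.
Δx_4 = 0.425000 × (+50) / 0.21675 = 21.25 / 0.21675 ≈ 98.04.

Δx_4 = 98.04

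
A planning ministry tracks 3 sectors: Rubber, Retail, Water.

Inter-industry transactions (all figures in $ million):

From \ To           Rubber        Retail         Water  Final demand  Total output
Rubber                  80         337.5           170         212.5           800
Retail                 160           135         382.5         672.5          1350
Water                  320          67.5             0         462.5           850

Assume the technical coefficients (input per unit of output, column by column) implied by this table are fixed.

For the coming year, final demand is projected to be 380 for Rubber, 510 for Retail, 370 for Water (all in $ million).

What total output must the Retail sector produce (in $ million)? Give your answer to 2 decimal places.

Technical coefficients a_ij = z_ij / X_j:
  a_11 = 80/800 = 0.10, a_21 = 160/800 = 0.20, a_31 = 320/800 = 0.40
  a_12 = 337.5/1350 = 0.25, a_22 = 135/1350 = 0.10, a_32 = 67.5/1350 = 0.05
  a_13 = 170/850 = 0.20, a_23 = 382.5/850 = 0.45, a_33 = 0/850 = 0.00
I − A =
  [   0.90    -0.25    -0.20]
  [  -0.20     0.90    -0.45]
  [  -0.40    -0.05     1.00]
Cofactors of I−A, C_ij = (−1)^(i+j)·(minor ij) (rows/columns in the sector order above):
  C_11 = (0.90)(1.00) − (-0.45)(-0.05) = 0.8775
  C_12 = −[(-0.20)(1.00) − (-0.45)(-0.40)] = 0.3800
  C_13 = (-0.20)(-0.05) − (0.90)(-0.40) = 0.3700
  C_21 = −[(-0.25)(1.00) − (-0.20)(-0.05)] = 0.2600
  C_22 = (0.90)(1.00) − (-0.20)(-0.40) = 0.8200
  C_23 = −[(0.90)(-0.05) − (-0.25)(-0.40)] = 0.1450
  C_31 = (-0.25)(-0.45) − (-0.20)(0.90) = 0.2925
  C_32 = −[(0.90)(-0.45) − (-0.20)(-0.20)] = 0.4450
  C_33 = (0.90)(0.90) − (-0.25)(-0.20) = 0.7600
det(I−A) = Σ_j (I−A)_1j·C_1j = (0.90)(0.8775) + (-0.25)(0.3800) + (-0.20)(0.3700) = 0.62075
adj(I−A) = Cᵀ =
  [ 0.8775   0.2600   0.2925]
  [ 0.3800   0.8200   0.4450]
  [ 0.3700   0.1450   0.7600]
(I − A)⁻¹ = adj(I−A) / det(I−A) ≈
  [   1.4136     0.4188     0.4712]
  [   0.6122     1.3210     0.7169]
  [   0.5961     0.2336     1.2243]
x = (I − A)⁻¹ d = adj(I−A)·d / det(I−A), with det(I−A) = 0.62075:
  x_1 = (0.8775·380 + 0.2600·510 + 0.2925·370) / 0.62075 = 574.275 / 0.62075 ≈ 925.13
  x_2 = (0.3800·380 + 0.8200·510 + 0.4450·370) / 0.62075 = 727.25 / 0.62075 ≈ 1171.57
  x_3 = (0.3700·380 + 0.1450·510 + 0.7600·370) / 0.62075 = 495.75 / 0.62075 ≈ 798.63

x_2 = 1171.57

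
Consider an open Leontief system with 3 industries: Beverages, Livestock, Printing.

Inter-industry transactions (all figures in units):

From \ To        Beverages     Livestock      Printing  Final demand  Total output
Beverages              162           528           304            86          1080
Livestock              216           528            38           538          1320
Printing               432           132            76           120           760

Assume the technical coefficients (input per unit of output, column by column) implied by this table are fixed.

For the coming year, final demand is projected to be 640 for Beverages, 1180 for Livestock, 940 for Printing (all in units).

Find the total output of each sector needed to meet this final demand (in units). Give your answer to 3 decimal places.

Technical coefficients a_ij = z_ij / X_j:
  a_BB = 162/1080 = 0.15, a_LB = 216/1080 = 0.20, a_PB = 432/1080 = 0.40
  a_BL = 528/1320 = 0.40, a_LL = 528/1320 = 0.40, a_PL = 132/1320 = 0.10
  a_BP = 304/760 = 0.40, a_LP = 38/760 = 0.05, a_PP = 76/760 = 0.10
I − A =
  [   0.85    -0.40    -0.40]
  [  -0.20     0.60    -0.05]
  [  -0.40    -0.10     0.90]
Cofactors of I−A, C_ij = (−1)^(i+j)·(minor ij) (rows/columns in the sector order above):
  C_11 = (0.60)(0.90) − (-0.05)(-0.10) = 0.5350
  C_12 = −[(-0.20)(0.90) − (-0.05)(-0.40)] = 0.2000
  C_13 = (-0.20)(-0.10) − (0.60)(-0.40) = 0.2600
  C_21 = −[(-0.40)(0.90) − (-0.40)(-0.10)] = 0.4000
  C_22 = (0.85)(0.90) − (-0.40)(-0.40) = 0.6050
  C_23 = −[(0.85)(-0.10) − (-0.40)(-0.40)] = 0.2450
  C_31 = (-0.40)(-0.05) − (-0.40)(0.60) = 0.2600
  C_32 = −[(0.85)(-0.05) − (-0.40)(-0.20)] = 0.1225
  C_33 = (0.85)(0.60) − (-0.40)(-0.20) = 0.4300
det(I−A) = Σ_j (I−A)_1j·C_1j = (0.85)(0.5350) + (-0.40)(0.2000) + (-0.40)(0.2600) = 0.27075
adj(I−A) = Cᵀ =
  [ 0.5350   0.4000   0.2600]
  [ 0.2000   0.6050   0.1225]
  [ 0.2600   0.2450   0.4300]
(I − A)⁻¹ = adj(I−A) / det(I−A) ≈
  [   1.9760     1.4774     0.9603]
  [   0.7387     2.2345     0.4524]
  [   0.9603     0.9049     1.5882]
x = (I − A)⁻¹ d = adj(I−A)·d / det(I−A), with det(I−A) = 0.27075:
  x_B = (0.5350·640 + 0.4000·1180 + 0.2600·940) / 0.27075 = 1058.80 / 0.27075 ≈ 3910.619
  x_L = (0.2000·640 + 0.6050·1180 + 0.1225·940) / 0.27075 = 957.05 / 0.27075 ≈ 3534.811
  x_P = (0.2600·640 + 0.2450·1180 + 0.4300·940) / 0.27075 = 859.70 / 0.27075 ≈ 3175.254

x_B = 3910.619, x_L = 3534.811, x_P = 3175.254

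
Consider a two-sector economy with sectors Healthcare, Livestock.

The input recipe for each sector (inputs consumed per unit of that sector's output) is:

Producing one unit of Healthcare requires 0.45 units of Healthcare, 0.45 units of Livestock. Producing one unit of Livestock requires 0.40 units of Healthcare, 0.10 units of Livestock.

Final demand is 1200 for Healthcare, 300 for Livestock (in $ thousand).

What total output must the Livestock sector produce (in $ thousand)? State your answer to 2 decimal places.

I − A =
  [   0.55    -0.40]
  [  -0.45     0.90]
det(I−A) = (0.55)(0.90) − (-0.40)(-0.45) = 0.3150
adj(I−A) = [[0.90, 0.40], [0.45, 0.55]]
(I − A)⁻¹ = adj(I−A) / det(I−A) ≈
  [   2.8571     1.2698]
  [   1.4286     1.7460]
x = (I − A)⁻¹ d = adj(I−A)·d / det(I−A), with det(I−A) = 0.3150:
  x_1 = (0.90·1200 + 0.40·300) / 0.3150 = 1200.00 / 0.3150 ≈ 3809.52
  x_2 = (0.45·1200 + 0.55·300) / 0.3150 = 705.00 / 0.3150 ≈ 2238.10

x_2 = 2238.10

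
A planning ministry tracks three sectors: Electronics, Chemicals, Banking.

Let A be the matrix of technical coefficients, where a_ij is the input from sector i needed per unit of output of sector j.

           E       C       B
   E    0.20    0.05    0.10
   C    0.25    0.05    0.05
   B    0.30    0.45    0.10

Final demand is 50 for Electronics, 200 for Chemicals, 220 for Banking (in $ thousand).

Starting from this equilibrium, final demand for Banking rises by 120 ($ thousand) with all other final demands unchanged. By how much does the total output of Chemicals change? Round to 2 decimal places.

Δx_C = 12.70

I − A =
  [   0.80    -0.05    -0.10]
  [  -0.25     0.95    -0.05]
  [  -0.30    -0.45     0.90]
Cofactors of I−A, C_ij = (−1)^(i+j)·(minor ij) (rows/columns in the sector order above):
  C_11 = (0.95)(0.90) − (-0.05)(-0.45) = 0.8325
  C_12 = −[(-0.25)(0.90) − (-0.05)(-0.30)] = 0.2400
  C_13 = (-0.25)(-0.45) − (0.95)(-0.30) = 0.3975
  C_21 = −[(-0.05)(0.90) − (-0.10)(-0.45)] = 0.0900
  C_22 = (0.80)(0.90) − (-0.10)(-0.30) = 0.6900
  C_23 = −[(0.80)(-0.45) − (-0.05)(-0.30)] = 0.3750
  C_31 = (-0.05)(-0.05) − (-0.10)(0.95) = 0.0975
  C_32 = −[(0.80)(-0.05) − (-0.10)(-0.25)] = 0.0650
  C_33 = (0.80)(0.95) − (-0.05)(-0.25) = 0.7475
det(I−A) = Σ_j (I−A)_1j·C_1j = (0.80)(0.8325) + (-0.05)(0.2400) + (-0.10)(0.3975) = 0.61425
adj(I−A) = Cᵀ =
  [ 0.8325   0.0900   0.0975]
  [ 0.2400   0.6900   0.0650]
  [ 0.3975   0.3750   0.7475]
(I − A)⁻¹ = adj(I−A) / det(I−A) ≈
  [   1.3553     0.1465     0.1587]
  [   0.3907     1.1233     0.1058]
  [   0.6471     0.6105     1.2169]
Δx = (I − A)⁻¹ Δd with Δd having +120 in the Banking component and 0 elsewhere.
So Δx_C = L_CB · (+120), where L_CB = adj(I−A)_CB / det(I−A) = 0.0650 / 0.61425.
Δx_C = 0.0650 × (+120) / 0.61425 = 7.80 / 0.61425 ≈ 12.70.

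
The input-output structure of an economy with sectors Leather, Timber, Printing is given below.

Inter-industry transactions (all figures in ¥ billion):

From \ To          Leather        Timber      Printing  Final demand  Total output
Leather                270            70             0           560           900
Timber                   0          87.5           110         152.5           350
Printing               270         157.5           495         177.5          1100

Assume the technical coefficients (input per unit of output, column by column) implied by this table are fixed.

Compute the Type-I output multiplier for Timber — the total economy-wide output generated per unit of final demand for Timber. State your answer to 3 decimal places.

Technical coefficients a_ij = z_ij / X_j:
  a_LL = 270/900 = 0.30, a_TL = 0/900 = 0.00, a_PL = 270/900 = 0.30
  a_LT = 70/350 = 0.20, a_TT = 87.5/350 = 0.25, a_PT = 157.5/350 = 0.45
  a_LP = 0/1100 = 0.00, a_TP = 110/1100 = 0.10, a_PP = 495/1100 = 0.45
I − A =
  [   0.70    -0.20     0.00]
  [   0.00     0.75    -0.10]
  [  -0.30    -0.45     0.55]
Cofactors of I−A, C_ij = (−1)^(i+j)·(minor ij) (rows/columns in the sector order above):
  C_11 = (0.75)(0.55) − (-0.10)(-0.45) = 0.3675
  C_12 = −[(0.00)(0.55) − (-0.10)(-0.30)] = 0.0300
  C_13 = (0.00)(-0.45) − (0.75)(-0.30) = 0.2250
  C_21 = −[(-0.20)(0.55) − (0.00)(-0.45)] = 0.1100
  C_22 = (0.70)(0.55) − (0.00)(-0.30) = 0.3850
  C_23 = −[(0.70)(-0.45) − (-0.20)(-0.30)] = 0.3750
  C_31 = (-0.20)(-0.10) − (0.00)(0.75) = 0.0200
  C_32 = −[(0.70)(-0.10) − (0.00)(0.00)] = 0.0700
  C_33 = (0.70)(0.75) − (-0.20)(0.00) = 0.5250
det(I−A) = Σ_j (I−A)_1j·C_1j = (0.70)(0.3675) + (-0.20)(0.0300) + (0.00)(0.2250) = 0.25125
adj(I−A) = Cᵀ =
  [ 0.3675   0.1100   0.0200]
  [ 0.0300   0.3850   0.0700]
  [ 0.2250   0.3750   0.5250]
(I − A)⁻¹ = adj(I−A) / det(I−A) ≈
  [   1.4627     0.4378     0.0796]
  [   0.1194     1.5323     0.2786]
  [   0.8955     1.4925     2.0896]
The output multiplier for sector j is the column-j sum of the Leontief inverse (I − A)⁻¹ = adj(I−A) / det(I−A).
Column T of adj(I−A): (0.1100, 0.3850, 0.3750); det(I−A) = 0.25125.
m_T = (0.1100 + 0.3850 + 0.3750) / 0.25125 = 0.87 / 0.25125 ≈ 3.463.

m_T = 3.463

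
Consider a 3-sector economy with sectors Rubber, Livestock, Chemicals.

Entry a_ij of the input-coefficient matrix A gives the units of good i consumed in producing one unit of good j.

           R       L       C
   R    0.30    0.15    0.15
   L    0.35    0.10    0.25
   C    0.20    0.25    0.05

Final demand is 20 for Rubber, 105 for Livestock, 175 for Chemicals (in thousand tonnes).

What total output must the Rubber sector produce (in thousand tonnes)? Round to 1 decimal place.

x_R = 142.0

I − A =
  [   0.70    -0.15    -0.15]
  [  -0.35     0.90    -0.25]
  [  -0.20    -0.25     0.95]
Cofactors of I−A, C_ij = (−1)^(i+j)·(minor ij) (rows/columns in the sector order above):
  C_11 = (0.90)(0.95) − (-0.25)(-0.25) = 0.7925
  C_12 = −[(-0.35)(0.95) − (-0.25)(-0.20)] = 0.3825
  C_13 = (-0.35)(-0.25) − (0.90)(-0.20) = 0.2675
  C_21 = −[(-0.15)(0.95) − (-0.15)(-0.25)] = 0.1800
  C_22 = (0.70)(0.95) − (-0.15)(-0.20) = 0.6350
  C_23 = −[(0.70)(-0.25) − (-0.15)(-0.20)] = 0.2050
  C_31 = (-0.15)(-0.25) − (-0.15)(0.90) = 0.1725
  C_32 = −[(0.70)(-0.25) − (-0.15)(-0.35)] = 0.2275
  C_33 = (0.70)(0.90) − (-0.15)(-0.35) = 0.5775
det(I−A) = Σ_j (I−A)_1j·C_1j = (0.70)(0.7925) + (-0.15)(0.3825) + (-0.15)(0.2675) = 0.45725
adj(I−A) = Cᵀ =
  [ 0.7925   0.1800   0.1725]
  [ 0.3825   0.6350   0.2275]
  [ 0.2675   0.2050   0.5775]
(I − A)⁻¹ = adj(I−A) / det(I−A) ≈
  [   1.7332     0.3937     0.3773]
  [   0.8365     1.3887     0.4975]
  [   0.5850     0.4483     1.2630]
x = (I − A)⁻¹ d = adj(I−A)·d / det(I−A), with det(I−A) = 0.45725:
  x_R = (0.7925·20 + 0.1800·105 + 0.1725·175) / 0.45725 = 64.9375 / 0.45725 ≈ 142.0
  x_L = (0.3825·20 + 0.6350·105 + 0.2275·175) / 0.45725 = 114.1375 / 0.45725 ≈ 249.6
  x_C = (0.2675·20 + 0.2050·105 + 0.5775·175) / 0.45725 = 127.9375 / 0.45725 ≈ 279.8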